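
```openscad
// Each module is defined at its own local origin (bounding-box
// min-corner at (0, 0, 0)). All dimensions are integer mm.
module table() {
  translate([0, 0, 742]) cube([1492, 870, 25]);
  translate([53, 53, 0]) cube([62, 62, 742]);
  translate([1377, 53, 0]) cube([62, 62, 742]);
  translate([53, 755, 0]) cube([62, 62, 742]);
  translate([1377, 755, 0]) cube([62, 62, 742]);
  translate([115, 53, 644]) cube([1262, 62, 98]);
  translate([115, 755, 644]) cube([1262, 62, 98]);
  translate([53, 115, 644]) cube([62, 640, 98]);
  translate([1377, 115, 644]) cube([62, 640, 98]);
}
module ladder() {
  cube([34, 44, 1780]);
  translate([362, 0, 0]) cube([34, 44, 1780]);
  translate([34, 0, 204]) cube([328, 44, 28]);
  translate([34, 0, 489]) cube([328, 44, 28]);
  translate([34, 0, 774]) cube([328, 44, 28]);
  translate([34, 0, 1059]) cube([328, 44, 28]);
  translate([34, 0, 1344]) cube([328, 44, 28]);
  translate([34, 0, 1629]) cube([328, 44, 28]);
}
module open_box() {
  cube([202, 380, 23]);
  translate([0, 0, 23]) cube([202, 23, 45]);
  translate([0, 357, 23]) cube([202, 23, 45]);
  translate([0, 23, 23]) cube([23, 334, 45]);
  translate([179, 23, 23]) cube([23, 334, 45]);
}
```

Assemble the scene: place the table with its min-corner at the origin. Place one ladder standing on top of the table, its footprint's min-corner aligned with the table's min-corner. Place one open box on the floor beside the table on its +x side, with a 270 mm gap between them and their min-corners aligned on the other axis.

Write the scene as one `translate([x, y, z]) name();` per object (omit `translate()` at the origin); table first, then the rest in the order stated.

table();
translate([0, 0, 767]) ladder();
translate([1762, 0, 0]) open_box();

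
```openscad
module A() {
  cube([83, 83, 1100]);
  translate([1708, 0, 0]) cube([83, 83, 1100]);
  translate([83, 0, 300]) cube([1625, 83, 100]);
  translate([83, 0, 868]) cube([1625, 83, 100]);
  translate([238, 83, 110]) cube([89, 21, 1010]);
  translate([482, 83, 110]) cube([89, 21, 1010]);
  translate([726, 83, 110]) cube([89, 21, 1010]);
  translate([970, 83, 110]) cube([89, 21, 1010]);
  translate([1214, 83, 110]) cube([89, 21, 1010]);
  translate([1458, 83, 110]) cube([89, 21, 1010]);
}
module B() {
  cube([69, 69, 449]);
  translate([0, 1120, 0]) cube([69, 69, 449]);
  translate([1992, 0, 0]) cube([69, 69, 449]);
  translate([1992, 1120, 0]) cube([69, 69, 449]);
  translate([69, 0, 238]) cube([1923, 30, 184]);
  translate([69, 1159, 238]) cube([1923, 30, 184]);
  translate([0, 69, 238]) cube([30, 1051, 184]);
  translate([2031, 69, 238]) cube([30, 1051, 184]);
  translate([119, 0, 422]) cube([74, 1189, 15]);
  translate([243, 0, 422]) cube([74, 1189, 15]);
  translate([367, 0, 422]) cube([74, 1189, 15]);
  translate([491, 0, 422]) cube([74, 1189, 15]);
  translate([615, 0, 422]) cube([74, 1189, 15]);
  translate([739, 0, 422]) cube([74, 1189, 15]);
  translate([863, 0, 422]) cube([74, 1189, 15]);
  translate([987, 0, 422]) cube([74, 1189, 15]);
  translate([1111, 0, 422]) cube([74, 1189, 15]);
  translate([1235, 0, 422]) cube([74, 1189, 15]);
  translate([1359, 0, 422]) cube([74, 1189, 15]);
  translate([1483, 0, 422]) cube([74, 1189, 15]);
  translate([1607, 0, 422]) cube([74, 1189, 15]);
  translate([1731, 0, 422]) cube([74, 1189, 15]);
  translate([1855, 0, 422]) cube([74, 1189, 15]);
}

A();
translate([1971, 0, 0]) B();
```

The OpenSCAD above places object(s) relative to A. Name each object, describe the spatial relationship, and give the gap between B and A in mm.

A is a fence section. B is a bed frame. The bed frame is on the floor beside the fence section on its +x side. The gap between the bed frame and the fence section is 180 mm.

The bed frame's nearest face is 180 mm from the fence section's +x face.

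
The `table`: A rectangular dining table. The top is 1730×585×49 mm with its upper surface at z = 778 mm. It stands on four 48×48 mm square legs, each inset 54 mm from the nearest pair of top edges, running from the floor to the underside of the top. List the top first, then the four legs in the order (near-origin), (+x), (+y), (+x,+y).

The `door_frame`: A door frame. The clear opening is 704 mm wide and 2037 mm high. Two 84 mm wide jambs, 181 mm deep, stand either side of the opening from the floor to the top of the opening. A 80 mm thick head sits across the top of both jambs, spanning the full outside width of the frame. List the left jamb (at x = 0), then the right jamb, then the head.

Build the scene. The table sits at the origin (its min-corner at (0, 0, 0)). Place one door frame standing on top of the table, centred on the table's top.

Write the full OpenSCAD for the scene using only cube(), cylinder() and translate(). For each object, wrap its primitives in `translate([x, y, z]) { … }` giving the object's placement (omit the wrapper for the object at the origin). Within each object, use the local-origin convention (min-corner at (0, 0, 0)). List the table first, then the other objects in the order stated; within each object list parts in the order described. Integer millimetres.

translate([0, 0, 729]) cube([1730, 585, 49]);
translate([54, 54, 0]) cube([48, 48, 729]);
translate([1628, 54, 0]) cube([48, 48, 729]);
translate([54, 483, 0]) cube([48, 48, 729]);
translate([1628, 483, 0]) cube([48, 48, 729]);
translate([429, 202, 778]) {
  cube([84, 181, 2037]);
  translate([788, 0, 0]) cube([84, 181, 2037]);
  translate([0, 0, 2037]) cube([872, 181, 80]);
}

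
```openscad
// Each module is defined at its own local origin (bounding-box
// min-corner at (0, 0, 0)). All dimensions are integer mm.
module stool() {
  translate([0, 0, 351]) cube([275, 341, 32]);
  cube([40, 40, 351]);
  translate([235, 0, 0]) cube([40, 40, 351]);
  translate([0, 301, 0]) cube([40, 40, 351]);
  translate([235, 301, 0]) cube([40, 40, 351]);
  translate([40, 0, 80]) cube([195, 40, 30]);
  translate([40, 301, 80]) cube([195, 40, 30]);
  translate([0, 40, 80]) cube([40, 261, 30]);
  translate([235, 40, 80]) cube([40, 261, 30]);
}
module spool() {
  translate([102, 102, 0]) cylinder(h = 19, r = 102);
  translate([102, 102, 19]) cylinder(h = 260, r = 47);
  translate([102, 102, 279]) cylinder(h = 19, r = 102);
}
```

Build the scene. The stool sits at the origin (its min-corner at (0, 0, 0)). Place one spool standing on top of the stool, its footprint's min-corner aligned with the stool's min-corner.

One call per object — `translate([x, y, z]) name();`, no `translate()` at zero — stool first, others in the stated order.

stool();
translate([0, 0, 383]) spool();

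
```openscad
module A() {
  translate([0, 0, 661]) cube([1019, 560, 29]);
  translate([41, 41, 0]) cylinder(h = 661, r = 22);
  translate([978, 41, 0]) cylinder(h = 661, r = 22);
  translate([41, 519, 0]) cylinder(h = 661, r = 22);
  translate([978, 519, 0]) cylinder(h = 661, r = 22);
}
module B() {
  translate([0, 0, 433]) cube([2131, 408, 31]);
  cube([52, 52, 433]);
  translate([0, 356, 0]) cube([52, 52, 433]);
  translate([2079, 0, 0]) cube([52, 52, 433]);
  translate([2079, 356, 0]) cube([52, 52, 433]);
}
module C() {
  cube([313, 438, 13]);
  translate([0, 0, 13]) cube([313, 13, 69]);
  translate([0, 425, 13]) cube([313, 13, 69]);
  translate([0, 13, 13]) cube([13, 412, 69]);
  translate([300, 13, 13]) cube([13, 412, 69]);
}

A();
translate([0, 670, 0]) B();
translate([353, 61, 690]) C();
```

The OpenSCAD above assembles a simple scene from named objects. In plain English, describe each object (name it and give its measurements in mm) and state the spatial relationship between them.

A is a rectangular dining table. The top is 1019×560×29 mm with its upper surface at z = 690 mm. It stands on four round legs of 44 mm diameter, each leg's bounding box inset 19 mm from the nearest pair of top edges, running from the floor to the underside of the top.

B is a bench: a 2131×408 mm seat slab, 31 mm thick, top at z = 464 mm, on four 52×52 mm square legs flush with the seat corners and standing on z = 0.

C is an open-topped rectangular box: outside dimensions 313×438×82 mm, with a uniform wall and base thickness of 13 mm. The base is a full 313×438 slab on the floor; four walls sit on top of the base. The front and back walls (the −y and +y sides) span the full width; the two side walls fit between them.

The bench is on the floor beside the table on its +y side. The open box is on top of the table, centred.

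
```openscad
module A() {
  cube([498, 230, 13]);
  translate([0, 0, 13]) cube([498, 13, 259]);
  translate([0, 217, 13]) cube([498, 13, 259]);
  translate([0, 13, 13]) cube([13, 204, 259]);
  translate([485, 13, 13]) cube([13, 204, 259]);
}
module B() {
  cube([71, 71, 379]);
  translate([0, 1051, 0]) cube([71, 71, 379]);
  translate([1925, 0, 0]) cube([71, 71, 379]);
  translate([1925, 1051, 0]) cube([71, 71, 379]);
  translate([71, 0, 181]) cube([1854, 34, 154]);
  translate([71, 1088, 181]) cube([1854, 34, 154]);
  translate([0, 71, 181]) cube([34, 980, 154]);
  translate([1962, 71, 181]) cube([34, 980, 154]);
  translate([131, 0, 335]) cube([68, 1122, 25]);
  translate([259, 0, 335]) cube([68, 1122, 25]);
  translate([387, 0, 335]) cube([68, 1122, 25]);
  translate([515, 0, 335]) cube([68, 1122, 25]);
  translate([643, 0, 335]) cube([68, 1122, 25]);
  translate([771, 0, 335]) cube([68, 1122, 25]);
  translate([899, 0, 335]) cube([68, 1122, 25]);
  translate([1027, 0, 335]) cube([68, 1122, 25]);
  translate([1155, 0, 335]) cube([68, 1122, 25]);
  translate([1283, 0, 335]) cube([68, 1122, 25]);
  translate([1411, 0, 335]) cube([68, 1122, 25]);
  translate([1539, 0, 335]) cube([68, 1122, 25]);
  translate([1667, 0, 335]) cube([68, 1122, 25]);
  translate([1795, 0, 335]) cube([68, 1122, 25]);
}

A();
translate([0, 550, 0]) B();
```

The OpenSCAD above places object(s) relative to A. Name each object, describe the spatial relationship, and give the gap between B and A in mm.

The bed frame's nearest face is 320 mm from the open box's +y face.

A is an open box. B is a bed frame. The bed frame is on the floor beside the open box on its +y side. The gap between the bed frame and the open box is 320 mm.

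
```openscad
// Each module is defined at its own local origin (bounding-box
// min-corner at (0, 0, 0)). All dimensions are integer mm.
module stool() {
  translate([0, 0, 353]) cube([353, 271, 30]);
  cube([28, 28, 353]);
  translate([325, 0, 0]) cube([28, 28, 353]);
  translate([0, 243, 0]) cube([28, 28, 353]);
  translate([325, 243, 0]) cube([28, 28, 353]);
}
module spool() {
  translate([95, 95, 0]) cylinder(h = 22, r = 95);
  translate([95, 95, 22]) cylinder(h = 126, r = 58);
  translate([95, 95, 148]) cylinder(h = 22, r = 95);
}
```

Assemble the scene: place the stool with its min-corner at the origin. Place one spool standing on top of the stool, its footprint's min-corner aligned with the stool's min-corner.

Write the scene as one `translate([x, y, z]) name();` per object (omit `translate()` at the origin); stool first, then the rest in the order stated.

stool();
translate([0, 0, 383]) spool();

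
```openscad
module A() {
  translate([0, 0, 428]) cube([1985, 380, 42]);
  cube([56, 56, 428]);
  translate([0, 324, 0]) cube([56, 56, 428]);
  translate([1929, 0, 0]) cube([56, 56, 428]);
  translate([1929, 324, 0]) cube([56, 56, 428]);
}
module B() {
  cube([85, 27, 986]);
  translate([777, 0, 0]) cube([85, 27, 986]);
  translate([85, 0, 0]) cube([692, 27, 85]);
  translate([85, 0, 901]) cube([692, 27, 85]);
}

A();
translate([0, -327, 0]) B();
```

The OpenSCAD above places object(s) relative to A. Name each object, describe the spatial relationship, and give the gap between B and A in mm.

A is a bench. B is a picture frame. The picture frame is on the floor beside the bench on its −y side. The gap between the picture frame and the bench is 300 mm.

The picture frame's nearest face is 300 mm from the bench's −y face.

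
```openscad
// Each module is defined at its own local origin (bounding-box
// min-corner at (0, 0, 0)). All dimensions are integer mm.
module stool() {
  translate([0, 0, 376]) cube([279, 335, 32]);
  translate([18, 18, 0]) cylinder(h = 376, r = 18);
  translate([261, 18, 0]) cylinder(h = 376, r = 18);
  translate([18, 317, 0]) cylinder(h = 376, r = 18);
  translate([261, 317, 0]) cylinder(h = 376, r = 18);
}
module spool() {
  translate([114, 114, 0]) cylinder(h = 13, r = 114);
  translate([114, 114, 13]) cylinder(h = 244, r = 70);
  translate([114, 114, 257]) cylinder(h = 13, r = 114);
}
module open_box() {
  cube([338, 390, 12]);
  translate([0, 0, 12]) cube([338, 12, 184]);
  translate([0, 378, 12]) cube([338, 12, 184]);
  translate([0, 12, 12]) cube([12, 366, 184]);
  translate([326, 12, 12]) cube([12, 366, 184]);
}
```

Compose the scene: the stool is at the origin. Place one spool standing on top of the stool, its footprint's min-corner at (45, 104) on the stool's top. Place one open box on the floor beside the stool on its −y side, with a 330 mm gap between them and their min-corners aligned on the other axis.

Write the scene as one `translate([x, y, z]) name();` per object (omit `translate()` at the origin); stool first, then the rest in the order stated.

stool();
translate([45, 104, 408]) spool();
translate([0, -720, 0]) open_box();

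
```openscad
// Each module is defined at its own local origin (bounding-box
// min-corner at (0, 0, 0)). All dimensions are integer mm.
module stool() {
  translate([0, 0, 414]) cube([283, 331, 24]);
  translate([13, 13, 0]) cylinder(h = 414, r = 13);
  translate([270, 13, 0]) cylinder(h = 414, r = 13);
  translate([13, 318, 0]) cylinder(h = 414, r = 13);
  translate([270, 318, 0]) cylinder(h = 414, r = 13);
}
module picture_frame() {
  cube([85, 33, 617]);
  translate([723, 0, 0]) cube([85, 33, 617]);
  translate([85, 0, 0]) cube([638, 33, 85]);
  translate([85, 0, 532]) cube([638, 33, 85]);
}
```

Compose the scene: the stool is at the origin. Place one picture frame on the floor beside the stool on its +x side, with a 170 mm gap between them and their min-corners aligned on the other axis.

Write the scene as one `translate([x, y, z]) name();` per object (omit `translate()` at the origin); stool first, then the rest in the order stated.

stool();
translate([453, 0, 0]) picture_frame();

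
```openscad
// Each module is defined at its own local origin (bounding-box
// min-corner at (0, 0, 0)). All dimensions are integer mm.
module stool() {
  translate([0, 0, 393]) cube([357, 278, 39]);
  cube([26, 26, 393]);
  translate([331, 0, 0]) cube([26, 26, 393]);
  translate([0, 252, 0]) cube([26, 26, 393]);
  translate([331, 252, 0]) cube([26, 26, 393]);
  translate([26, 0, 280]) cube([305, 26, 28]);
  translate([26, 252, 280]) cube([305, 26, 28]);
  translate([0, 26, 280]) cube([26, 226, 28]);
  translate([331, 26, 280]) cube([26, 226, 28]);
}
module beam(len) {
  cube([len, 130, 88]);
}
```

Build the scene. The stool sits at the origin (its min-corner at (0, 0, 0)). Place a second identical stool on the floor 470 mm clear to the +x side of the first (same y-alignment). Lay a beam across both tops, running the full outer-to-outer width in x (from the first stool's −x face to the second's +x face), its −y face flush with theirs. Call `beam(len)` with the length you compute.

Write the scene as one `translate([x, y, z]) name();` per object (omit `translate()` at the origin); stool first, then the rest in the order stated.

stool();
translate([827, 0, 0]) stool();
translate([0, 0, 432]) beam(1184);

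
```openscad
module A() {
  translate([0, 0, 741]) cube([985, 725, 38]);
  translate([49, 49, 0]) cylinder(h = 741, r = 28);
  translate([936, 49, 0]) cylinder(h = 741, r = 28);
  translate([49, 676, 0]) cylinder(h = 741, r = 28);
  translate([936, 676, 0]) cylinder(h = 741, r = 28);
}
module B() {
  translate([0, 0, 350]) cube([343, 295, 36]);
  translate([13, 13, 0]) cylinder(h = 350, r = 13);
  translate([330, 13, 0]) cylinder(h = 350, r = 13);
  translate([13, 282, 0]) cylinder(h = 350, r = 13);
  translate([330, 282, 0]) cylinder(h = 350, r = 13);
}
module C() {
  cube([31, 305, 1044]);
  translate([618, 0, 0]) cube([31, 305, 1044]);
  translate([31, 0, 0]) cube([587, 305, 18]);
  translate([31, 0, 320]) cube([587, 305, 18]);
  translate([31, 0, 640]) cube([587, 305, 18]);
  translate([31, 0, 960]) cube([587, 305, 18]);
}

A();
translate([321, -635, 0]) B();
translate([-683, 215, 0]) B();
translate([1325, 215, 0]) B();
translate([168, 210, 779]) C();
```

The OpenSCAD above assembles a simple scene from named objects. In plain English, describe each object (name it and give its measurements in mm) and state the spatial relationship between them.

A is a table with a 985×725 mm rectangular top, 38 mm thick, top surface at z = 779 mm, supported by four round legs of 56 mm diameter, each leg's bounding box inset 21 mm from the nearest pair of top edges, running from the floor.

B is a simple wooden stool: a rectangular seat 343 mm (x) by 295 mm (y), 36 mm thick, top face at z = 386 mm, on four round legs, each 26 mm in diameter. The legs rest on z = 0, each leg's axis is inset half a diameter from the nearest pair of seat edges (so the leg's bounding box is flush with the corner).

C is an open bookshelf. Two side panels, each 31 mm thick, 305 mm deep and 1044 mm tall, stand 649 mm apart (outside-to-outside). Between them sit 4 shelves, each 18 mm thick and 305 mm deep, spanning the full gap between the sides. The bottom shelf rests on the floor (its underside at z = 0) and the clear gap between one shelf's top and the next shelf's underside is 302 mm.

Three stools sit around the table at the −y, −x, +x sides. The bookshelf is on top of the table, centred.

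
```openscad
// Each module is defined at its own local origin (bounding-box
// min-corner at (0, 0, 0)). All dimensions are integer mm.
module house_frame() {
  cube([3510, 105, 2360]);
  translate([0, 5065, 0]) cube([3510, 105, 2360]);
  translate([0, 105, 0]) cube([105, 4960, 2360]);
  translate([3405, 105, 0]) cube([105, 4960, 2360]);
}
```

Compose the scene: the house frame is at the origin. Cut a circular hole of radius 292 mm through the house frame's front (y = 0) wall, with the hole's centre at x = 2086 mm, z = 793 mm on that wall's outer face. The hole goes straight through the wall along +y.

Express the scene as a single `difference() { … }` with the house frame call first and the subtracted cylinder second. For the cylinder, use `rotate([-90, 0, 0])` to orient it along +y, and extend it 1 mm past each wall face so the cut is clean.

difference() {
  house_frame();
  translate([2086, -1, 793]) rotate([-90, 0, 0]) cylinder(h = 107, r = 292);
}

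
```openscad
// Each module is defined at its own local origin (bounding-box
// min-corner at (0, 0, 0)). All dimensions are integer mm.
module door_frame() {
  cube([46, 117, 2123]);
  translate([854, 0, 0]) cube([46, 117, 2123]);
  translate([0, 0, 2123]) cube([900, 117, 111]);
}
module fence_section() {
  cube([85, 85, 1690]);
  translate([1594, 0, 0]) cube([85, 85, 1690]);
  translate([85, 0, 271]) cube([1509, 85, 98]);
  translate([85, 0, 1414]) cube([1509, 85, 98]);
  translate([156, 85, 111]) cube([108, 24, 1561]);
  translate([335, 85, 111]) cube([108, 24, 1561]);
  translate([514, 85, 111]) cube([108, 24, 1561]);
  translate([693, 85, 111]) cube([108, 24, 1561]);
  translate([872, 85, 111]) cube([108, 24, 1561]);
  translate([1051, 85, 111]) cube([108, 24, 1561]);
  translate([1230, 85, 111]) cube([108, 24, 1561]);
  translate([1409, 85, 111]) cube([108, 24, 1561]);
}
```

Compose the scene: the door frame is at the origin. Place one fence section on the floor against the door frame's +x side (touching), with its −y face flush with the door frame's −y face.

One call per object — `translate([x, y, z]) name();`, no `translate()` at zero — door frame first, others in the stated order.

door_frame();
translate([900, 0, 0]) fence_section();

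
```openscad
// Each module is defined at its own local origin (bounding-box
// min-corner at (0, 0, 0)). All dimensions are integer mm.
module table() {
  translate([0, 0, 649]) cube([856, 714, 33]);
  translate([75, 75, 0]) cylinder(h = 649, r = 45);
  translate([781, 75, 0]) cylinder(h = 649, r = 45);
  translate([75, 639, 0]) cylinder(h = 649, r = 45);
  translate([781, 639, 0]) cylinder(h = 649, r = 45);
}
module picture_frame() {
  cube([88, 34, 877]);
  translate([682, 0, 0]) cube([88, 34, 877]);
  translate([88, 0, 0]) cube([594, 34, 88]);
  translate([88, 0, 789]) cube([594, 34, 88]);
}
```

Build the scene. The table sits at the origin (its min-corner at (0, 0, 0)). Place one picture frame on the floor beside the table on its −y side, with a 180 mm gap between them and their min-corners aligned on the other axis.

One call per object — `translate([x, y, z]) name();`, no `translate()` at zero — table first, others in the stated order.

table();
translate([0, -214, 0]) picture_frame();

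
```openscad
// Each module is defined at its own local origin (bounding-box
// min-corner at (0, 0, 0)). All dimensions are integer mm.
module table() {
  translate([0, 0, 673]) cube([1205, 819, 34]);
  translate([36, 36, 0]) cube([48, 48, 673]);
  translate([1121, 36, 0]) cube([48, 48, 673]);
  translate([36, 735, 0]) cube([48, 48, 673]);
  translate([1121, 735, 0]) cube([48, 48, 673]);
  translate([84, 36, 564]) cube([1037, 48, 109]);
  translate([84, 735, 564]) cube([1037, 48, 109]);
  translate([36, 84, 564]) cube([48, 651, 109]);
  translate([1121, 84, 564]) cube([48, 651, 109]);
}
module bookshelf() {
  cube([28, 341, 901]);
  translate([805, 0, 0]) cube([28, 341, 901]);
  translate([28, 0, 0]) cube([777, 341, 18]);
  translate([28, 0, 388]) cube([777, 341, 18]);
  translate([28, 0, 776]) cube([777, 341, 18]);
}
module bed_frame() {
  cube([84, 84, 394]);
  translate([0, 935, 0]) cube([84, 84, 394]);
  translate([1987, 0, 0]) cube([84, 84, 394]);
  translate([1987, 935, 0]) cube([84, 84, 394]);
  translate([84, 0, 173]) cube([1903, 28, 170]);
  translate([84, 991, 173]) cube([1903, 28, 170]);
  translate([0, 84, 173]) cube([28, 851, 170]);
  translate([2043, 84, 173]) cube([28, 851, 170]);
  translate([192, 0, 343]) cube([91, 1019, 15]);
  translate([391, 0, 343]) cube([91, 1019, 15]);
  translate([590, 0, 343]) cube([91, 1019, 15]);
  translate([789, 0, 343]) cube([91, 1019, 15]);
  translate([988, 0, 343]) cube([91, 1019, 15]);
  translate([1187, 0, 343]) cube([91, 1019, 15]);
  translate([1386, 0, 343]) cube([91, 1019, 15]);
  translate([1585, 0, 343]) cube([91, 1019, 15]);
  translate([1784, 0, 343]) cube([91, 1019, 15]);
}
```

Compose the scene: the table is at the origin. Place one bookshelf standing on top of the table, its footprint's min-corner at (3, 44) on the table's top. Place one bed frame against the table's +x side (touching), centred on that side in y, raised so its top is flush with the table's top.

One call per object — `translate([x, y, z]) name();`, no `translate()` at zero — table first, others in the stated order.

table();
translate([3, 44, 707]) bookshelf();
translate([1205, -100, 313]) bed_frame();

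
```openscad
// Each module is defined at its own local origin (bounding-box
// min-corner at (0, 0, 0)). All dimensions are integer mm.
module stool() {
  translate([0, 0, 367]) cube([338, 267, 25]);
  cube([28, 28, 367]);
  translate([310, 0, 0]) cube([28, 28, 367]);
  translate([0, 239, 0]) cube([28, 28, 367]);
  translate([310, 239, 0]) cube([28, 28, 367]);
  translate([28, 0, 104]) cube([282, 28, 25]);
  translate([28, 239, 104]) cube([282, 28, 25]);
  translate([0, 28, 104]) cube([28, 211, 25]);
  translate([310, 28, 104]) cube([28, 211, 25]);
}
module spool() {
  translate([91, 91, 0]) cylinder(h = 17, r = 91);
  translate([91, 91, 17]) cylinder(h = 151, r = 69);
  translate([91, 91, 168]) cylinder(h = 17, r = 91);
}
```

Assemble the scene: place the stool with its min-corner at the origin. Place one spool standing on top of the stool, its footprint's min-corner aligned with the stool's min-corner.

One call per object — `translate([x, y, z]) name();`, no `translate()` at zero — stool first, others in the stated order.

stool();
translate([0, 0, 392]) spool();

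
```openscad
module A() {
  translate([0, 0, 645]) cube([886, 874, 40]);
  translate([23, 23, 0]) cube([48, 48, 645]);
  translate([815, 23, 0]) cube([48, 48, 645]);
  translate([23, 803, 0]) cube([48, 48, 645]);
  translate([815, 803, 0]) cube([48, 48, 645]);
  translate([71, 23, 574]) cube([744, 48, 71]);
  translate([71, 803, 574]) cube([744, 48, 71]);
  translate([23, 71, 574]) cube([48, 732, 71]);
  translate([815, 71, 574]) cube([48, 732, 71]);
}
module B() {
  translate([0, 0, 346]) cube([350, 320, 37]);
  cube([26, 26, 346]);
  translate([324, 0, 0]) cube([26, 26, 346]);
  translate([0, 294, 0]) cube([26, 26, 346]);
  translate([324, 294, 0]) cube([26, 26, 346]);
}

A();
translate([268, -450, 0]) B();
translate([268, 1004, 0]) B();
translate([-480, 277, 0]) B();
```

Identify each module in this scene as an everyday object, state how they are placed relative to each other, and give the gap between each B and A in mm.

Each stool's nearest face is 130 mm from the table's bounding box.

A is a table. B is a stool. Three stools sit around the table at the −y, +y, −x sides. The gap between each stool and the table is 130 mm.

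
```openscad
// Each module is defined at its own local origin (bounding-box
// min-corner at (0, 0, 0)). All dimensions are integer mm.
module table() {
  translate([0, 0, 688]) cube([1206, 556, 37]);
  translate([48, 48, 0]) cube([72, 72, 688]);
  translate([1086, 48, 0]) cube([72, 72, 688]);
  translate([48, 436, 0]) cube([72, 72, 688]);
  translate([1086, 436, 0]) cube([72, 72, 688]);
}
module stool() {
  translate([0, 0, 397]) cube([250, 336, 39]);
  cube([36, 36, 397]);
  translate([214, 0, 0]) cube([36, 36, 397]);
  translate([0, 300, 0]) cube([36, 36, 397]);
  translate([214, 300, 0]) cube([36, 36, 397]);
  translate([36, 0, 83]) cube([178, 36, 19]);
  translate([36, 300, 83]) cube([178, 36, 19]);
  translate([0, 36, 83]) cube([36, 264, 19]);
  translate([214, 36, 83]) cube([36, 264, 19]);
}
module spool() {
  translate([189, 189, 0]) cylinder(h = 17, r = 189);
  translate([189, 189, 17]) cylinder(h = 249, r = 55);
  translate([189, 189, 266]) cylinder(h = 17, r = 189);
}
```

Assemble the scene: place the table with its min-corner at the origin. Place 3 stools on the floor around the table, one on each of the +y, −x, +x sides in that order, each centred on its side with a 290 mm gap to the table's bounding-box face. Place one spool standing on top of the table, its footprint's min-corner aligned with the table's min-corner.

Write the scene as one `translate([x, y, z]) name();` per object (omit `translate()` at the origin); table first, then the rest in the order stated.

table();
translate([478, 846, 0]) stool();
translate([-540, 110, 0]) stool();
translate([1496, 110, 0]) stool();
translate([0, 0, 725]) spool();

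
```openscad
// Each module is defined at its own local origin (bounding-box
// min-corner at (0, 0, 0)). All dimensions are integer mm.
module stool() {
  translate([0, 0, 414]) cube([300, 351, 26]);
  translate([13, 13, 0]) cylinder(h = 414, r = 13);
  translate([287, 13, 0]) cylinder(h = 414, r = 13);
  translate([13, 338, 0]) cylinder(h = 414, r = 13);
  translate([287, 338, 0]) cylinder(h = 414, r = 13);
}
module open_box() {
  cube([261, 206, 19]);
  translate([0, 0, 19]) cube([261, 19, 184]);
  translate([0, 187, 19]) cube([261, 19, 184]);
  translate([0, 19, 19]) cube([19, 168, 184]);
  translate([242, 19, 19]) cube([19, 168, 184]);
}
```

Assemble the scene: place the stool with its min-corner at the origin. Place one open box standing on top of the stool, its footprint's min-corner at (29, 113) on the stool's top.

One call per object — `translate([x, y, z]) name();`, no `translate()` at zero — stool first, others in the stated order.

stool();
translate([29, 113, 440]) open_box();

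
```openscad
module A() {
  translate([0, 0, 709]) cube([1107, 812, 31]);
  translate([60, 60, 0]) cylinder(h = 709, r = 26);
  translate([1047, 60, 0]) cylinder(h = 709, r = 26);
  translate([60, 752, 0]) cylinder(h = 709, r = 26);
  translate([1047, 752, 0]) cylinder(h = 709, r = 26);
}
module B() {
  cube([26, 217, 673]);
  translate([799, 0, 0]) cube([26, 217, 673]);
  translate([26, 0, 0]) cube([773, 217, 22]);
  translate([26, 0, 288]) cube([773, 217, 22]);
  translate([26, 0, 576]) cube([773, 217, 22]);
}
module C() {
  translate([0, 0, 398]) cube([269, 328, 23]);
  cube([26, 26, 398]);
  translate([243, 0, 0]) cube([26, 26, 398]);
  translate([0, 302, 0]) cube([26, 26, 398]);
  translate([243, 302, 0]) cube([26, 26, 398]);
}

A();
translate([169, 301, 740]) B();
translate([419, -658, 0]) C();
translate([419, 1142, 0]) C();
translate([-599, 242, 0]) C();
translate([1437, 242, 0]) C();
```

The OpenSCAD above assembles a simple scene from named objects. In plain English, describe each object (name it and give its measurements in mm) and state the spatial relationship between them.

A is a table: top 1107 mm (x) × 812 mm (y), 31 mm thick, upper face at z = 740 mm, on four round legs of 52 mm diameter, each leg's bounding box inset 34 mm from the nearest pair of top edges, running from z = 0 to the bottom of the top.

B is a bookshelf 825 mm wide overall, 217 mm deep and 673 mm tall. The two sides are 26 mm thick vertical panels. 3 horizontal shelves of 22 mm thickness span between the inner faces of the sides; the lowest shelf sits on the floor and shelves are stacked with a clear vertical gap of 266 mm between each pair.

C is a simple wooden stool: a rectangular seat 269 mm (x) by 328 mm (y), 23 mm thick, top face at z = 421 mm, on four square legs, each 26×26 mm in cross-section. The legs rest on z = 0, each flush with a corner of the seat.

The bookshelf is on top of the table. Four stools sit around the table at the −y, +y, −x, +x sides.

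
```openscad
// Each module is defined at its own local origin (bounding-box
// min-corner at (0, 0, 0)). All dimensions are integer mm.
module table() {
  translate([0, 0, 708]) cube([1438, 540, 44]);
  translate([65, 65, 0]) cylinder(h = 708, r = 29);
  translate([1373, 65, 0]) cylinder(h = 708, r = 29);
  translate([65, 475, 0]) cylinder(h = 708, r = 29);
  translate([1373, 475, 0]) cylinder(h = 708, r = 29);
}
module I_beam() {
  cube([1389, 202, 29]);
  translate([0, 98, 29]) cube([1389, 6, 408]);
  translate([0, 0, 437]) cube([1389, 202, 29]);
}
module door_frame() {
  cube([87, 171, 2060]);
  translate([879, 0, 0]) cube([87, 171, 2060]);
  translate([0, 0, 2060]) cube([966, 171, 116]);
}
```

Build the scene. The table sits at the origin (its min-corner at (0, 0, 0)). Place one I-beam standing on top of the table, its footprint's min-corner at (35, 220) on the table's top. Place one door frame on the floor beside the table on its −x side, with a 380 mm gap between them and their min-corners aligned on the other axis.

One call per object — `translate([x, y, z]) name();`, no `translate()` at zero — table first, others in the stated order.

table();
translate([35, 220, 752]) I_beam();
translate([-1346, 0, 0]) door_frame();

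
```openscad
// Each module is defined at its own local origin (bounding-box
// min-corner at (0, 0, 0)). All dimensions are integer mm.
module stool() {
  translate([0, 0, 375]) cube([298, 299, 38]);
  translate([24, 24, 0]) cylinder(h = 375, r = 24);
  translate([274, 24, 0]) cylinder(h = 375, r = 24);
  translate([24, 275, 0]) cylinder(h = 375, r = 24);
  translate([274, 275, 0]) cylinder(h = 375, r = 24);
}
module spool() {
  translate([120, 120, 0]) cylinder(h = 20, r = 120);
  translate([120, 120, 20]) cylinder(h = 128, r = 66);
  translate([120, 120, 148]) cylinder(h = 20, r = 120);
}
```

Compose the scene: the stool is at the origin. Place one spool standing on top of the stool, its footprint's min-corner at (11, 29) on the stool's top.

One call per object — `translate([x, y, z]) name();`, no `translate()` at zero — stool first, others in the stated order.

stool();
translate([11, 29, 413]) spool();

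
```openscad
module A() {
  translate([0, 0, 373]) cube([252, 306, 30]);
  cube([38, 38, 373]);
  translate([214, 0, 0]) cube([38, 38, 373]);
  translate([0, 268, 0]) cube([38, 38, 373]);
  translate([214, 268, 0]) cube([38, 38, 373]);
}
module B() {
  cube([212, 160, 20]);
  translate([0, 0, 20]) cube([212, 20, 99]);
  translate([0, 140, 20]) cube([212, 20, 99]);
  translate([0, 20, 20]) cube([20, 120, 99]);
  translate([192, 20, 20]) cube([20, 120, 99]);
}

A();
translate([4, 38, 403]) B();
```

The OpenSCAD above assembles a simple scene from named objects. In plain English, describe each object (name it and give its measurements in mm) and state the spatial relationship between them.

A is a four-legged stool. The seat is 252×306 mm, 30 mm thick, top at z = 403 mm. It stands on four square legs, each 38×38 mm in cross-section, from z = 0 to the seat underside, each flush with a corner of the seat.

B is an open storage box with external size 212×160×119 mm and wall thickness 20 mm (the base is also 20 mm thick). The base covers the whole footprint; the four walls stand on the base, with the y-facing walls full-width and the x-facing walls fitting between their inner faces.

The open box is on top of the stool.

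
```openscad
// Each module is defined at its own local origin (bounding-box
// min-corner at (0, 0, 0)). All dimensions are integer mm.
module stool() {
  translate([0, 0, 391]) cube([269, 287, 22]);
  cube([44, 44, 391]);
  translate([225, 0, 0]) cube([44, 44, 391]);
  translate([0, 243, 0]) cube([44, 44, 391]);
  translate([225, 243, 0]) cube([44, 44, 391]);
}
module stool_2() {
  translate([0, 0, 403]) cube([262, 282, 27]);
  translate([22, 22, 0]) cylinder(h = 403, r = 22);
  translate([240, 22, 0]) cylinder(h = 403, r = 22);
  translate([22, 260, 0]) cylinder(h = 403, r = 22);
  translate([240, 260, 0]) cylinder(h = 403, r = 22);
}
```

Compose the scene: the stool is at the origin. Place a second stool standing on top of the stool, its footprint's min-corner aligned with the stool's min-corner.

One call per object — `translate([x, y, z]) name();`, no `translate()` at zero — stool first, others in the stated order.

stool();
translate([0, 0, 413]) stool_2();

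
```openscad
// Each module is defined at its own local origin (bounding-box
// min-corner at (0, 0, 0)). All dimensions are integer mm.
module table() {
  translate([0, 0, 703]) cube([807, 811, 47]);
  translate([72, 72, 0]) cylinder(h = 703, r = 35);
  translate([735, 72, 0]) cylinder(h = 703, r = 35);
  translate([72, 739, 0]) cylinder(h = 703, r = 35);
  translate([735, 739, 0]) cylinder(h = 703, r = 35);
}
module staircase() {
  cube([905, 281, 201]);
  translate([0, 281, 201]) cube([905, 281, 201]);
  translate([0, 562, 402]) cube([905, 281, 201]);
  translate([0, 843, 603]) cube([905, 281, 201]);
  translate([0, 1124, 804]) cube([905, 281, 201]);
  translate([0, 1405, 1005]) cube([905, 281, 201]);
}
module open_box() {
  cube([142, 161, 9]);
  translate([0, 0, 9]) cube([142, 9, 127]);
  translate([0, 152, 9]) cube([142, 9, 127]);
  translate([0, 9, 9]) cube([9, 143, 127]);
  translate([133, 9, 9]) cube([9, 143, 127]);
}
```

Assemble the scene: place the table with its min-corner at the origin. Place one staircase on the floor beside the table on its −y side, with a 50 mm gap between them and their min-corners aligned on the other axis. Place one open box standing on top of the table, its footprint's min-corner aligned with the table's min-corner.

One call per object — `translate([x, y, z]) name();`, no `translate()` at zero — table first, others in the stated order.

table();
translate([0, -1736, 0]) staircase();
translate([0, 0, 750]) open_box();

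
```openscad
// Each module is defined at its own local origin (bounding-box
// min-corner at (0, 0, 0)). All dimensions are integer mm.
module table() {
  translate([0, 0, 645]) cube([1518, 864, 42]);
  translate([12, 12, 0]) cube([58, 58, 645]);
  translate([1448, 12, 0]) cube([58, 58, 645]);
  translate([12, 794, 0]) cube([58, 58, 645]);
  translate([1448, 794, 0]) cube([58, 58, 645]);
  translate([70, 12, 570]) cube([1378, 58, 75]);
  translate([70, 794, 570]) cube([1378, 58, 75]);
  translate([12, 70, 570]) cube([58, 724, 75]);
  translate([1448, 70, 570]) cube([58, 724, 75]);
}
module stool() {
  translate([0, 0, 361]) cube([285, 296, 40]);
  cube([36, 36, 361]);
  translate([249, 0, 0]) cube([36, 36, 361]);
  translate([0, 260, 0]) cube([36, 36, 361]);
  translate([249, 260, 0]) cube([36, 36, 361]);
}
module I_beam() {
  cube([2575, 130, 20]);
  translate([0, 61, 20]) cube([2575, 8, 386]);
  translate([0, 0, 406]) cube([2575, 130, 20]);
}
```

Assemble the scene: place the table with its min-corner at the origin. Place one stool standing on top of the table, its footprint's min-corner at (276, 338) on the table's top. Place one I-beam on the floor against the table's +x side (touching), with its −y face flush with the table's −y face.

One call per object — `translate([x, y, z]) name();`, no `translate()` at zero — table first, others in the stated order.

table();
translate([276, 338, 687]) stool();
translate([1518, 0, 0]) I_beam();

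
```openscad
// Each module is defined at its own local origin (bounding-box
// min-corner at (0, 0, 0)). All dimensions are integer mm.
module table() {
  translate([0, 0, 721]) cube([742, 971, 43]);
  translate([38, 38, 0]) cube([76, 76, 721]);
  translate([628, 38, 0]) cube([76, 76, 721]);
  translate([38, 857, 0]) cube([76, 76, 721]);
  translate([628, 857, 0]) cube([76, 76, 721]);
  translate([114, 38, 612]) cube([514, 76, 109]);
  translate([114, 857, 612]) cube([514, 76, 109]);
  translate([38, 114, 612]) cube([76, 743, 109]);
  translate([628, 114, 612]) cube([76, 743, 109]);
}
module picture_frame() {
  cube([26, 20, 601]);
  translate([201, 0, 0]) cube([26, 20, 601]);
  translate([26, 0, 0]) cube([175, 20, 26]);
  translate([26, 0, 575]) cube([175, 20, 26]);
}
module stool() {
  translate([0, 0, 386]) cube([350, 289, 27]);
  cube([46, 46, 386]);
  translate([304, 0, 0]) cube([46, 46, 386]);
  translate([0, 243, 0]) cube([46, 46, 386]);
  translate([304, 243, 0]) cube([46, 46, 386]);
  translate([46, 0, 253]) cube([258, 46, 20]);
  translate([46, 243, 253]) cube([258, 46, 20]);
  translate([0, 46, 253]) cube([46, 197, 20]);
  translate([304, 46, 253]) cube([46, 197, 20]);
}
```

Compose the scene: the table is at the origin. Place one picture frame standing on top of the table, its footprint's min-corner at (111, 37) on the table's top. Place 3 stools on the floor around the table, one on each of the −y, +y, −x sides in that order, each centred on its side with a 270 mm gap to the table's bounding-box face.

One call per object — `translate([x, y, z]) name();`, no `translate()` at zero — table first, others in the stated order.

table();
translate([111, 37, 764]) picture_frame();
translate([196, -559, 0]) stool();
translate([196, 1241, 0]) stool();
translate([-620, 341, 0]) stool();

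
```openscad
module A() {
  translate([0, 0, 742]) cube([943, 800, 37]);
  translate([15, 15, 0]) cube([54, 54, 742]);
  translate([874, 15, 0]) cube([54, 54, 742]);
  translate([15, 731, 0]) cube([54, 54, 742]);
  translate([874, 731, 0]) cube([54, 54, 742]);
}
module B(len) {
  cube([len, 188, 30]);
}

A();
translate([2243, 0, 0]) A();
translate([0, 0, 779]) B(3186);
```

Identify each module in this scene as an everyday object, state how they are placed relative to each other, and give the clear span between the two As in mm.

A is a table. B is a beam. A beam spans the tops of two tables. The clear span between the two tables is 1300 mm.

Second table starts at x = 2243; first ends at x = 943; clear span = 2243 − 943 = 1300 mm.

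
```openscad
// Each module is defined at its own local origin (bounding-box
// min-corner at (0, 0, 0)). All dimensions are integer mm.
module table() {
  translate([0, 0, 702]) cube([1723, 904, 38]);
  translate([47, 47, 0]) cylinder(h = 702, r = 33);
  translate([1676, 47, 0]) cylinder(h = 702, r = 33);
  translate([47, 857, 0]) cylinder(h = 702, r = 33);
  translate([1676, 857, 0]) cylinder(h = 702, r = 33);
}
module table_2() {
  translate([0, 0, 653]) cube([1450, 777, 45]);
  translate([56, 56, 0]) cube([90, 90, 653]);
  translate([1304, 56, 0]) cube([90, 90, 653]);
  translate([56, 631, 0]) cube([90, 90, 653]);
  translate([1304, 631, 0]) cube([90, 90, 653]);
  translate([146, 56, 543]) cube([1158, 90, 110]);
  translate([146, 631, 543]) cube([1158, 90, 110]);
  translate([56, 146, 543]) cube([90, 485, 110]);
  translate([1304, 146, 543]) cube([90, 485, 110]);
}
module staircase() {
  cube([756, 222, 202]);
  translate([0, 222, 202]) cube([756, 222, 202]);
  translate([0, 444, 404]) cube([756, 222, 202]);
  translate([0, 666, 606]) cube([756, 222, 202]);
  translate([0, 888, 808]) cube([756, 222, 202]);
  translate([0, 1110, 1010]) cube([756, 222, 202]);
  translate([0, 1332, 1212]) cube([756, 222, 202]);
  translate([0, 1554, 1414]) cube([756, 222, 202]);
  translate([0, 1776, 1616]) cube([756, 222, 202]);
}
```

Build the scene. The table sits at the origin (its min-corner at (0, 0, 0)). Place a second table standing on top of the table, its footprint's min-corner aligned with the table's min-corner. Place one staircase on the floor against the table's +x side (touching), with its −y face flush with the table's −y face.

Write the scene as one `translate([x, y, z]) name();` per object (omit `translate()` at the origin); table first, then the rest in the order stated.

table();
translate([0, 0, 740]) table_2();
translate([1723, 0, 0]) staircase();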